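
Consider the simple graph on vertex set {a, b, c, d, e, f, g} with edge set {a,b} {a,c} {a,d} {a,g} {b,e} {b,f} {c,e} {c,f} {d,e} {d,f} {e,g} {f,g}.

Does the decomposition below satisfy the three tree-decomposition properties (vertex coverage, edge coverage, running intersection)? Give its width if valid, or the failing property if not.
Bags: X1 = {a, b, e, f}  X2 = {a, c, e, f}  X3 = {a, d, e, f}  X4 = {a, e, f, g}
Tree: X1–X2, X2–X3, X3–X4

Vertex coverage: the bags together contain {a, b, c, d, e, f, g}, the full vertex set. Edge coverage: each edge of G has both endpoints in at least one bag. Running intersection: for every vertex, the bags containing it form a connected subtree. All three properties hold, so this is a valid tree decomposition of width max|bag| − 1 = 3, and hence tw(G) ≤ 3.

Yes; width 3.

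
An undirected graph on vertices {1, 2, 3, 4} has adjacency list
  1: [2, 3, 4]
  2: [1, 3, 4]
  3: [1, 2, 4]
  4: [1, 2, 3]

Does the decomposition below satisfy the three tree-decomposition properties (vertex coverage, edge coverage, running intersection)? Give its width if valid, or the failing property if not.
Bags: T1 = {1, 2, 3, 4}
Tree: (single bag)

Yes; width 3.

Every vertex of G appears in some bag (union = {1, 2, 3, 4}); every edge is covered by a bag; and for each vertex v the set of bags containing v is connected in the bag tree. The decomposition is therefore valid. The largest bag has 4 vertices, so the width is 3.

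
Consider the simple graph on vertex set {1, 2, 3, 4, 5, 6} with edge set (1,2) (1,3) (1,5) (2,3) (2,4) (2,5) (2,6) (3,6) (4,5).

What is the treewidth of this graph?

A width-2 tree decomposition is:
Bags: B1 = {2, 4, 5}  B2 = {1, 2, 5}  B3 = {1, 2, 3}  B4 = {2, 3, 6}
Tree: B1–B2, B2–B3, B3–B4
Each bag holds 3 vertices, so the decomposition has width 2, which upper-bounds the treewidth. For the lower bound, the 3 vertices {1, 2, 3} are pairwise adjacent, and any tree decomposition puts a clique entirely inside one bag — forcing width ≥ 2. Therefore the treewidth is 2.

2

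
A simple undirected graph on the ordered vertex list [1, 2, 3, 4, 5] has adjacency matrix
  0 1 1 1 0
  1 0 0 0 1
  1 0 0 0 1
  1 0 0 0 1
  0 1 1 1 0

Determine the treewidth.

A width-2 tree decomposition is:
Bags: B1 = {1, 4, 5}  B2 = {1, 3, 5}  B3 = {1, 2, 5}
Tree: B1–B2, B2–B3
The largest bag has 3 vertices, giving width 2; this decomposition certifies tw(G) ≤ 2. Since 4–1–3–5–4 is a cycle in G, G is not acyclic. Forests are exactly the graphs of treewidth ≤ 1, so tw(G) ≥ 2. Hence tw(G) = 2 exactly.

2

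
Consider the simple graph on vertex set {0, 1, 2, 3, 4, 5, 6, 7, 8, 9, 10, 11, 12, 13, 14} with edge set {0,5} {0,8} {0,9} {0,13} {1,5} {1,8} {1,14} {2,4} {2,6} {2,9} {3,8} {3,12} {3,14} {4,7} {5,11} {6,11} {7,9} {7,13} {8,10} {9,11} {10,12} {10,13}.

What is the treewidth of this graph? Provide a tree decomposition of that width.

Treewidth 3.
One optimal decomposition is:
Bags: B1 = {2, 4, 6, 7}  B2 = {2, 6, 7, 9}  B3 = {6, 7, 9, 11}  B4 = {7, 9, 11, 13}  B5 = {0, 9, 11, 13}  B6 = {0, 5, 11, 13}  B7 = {0, 5, 10, 13}  B8 = {0, 5, 8, 10}  B9 = {1, 5, 8, 10}  B10 = {1, 8, 10, 12}  B11 = {1, 3, 8, 12}  B12 = {1, 3, 12, 14}
Tree: B1–B2, B2–B3, B3–B4, B4–B5, B5–B6, B6–B7, B7–B8, B8–B9, B9–B10, B10–B11, B11–B12

Every bag has size at most 4, so the width is 4 − 1 = 3 and tw(G) ≤ 3. For the lower bound: the 4 vertex sets {2,4,6}, {7}, {9}, {0,5,11,13} are disjoint, each induces a connected subgraph, and every pair is joined by at least one edge of G. Contracting each set to a single vertex therefore yields K_{4} as a minor, and since treewidth is minor-monotone, tw(G) ≥ tw(K_{4}) = 3. Combining the bounds, tw(G) = 3.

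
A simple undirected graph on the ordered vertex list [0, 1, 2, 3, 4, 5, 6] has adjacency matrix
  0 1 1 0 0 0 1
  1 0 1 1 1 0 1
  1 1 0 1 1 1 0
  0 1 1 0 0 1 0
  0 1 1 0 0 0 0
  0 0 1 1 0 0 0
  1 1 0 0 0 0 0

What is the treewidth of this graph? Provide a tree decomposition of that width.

Treewidth 2.
One optimal decomposition is:
Bags: B1 = {1, 2, 4}  B2 = {1, 2, 3}  B3 = {0, 1, 2}  B4 = {2, 3, 5}  B5 = {0, 1, 6}
Tree: B1–B2, B2–B3, B2–B4, B3–B5

Each bag holds 3 vertices, so the decomposition has width 2, which upper-bounds the treewidth. For the lower bound, the 3 vertices {0, 1, 2} are pairwise adjacent, and any tree decomposition puts a clique entirely inside one bag — forcing width ≥ 2. Combining the bounds, tw(G) = 2.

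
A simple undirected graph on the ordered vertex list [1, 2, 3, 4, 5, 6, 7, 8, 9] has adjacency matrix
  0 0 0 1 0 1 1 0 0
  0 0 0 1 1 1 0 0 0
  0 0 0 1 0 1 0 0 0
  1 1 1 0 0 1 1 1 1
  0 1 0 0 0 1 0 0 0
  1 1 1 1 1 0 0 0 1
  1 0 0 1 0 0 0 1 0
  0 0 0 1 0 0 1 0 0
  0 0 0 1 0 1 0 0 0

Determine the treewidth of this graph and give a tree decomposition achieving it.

Every bag has size at most 3, so the width is 3 − 1 = 2 and tw(G) ≤ 2. For the lower bound, the 3 vertices {4, 7, 8} are pairwise adjacent, and any tree decomposition puts a clique entirely inside one bag — forcing width ≥ 2. Therefore the treewidth is 2.

Treewidth 2.
Bags: B1 = {1, 4, 6}  B2 = {4, 6, 9}  B3 = {2, 4, 6}  B4 = {3, 4, 6}  B5 = {1, 4, 7}  B6 = {2, 5, 6}  B7 = {4, 7, 8}
Tree: B1–B2, B2–B3, B1–B4, B1–B5, B3–B6, B5–B7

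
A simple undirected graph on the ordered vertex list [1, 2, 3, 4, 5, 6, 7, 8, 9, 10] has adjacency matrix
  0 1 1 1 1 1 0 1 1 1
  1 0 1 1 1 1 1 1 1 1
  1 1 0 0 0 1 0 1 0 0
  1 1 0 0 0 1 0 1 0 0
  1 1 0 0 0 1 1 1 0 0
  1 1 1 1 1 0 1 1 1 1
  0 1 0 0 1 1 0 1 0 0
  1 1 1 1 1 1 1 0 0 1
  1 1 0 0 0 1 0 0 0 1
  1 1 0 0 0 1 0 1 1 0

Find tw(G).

4

A width-4 tree decomposition is:
Bags: B1 = {1, 2, 6, 8, 10}  B2 = {1, 2, 6, 9, 10}  B3 = {1, 2, 5, 6, 8}  B4 = {1, 2, 4, 6, 8}  B5 = {2, 5, 6, 7, 8}  B6 = {1, 2, 3, 6, 8}
Tree: B1–B2, B1–B3, B3–B4, B3–B5, B3–B6
Each bag holds 5 vertices, so the decomposition has width 4, which upper-bounds the treewidth. For the lower bound, the 5 vertices {1, 2, 6, 8, 10} are pairwise adjacent, and any tree decomposition puts a clique entirely inside one bag — forcing width ≥ 4. The upper and lower bounds meet at 4, so that is the treewidth.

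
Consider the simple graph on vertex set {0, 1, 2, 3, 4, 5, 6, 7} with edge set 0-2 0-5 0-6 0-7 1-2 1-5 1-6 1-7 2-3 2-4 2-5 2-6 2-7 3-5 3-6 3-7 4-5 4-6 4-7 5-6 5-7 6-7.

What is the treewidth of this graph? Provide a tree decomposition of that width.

The largest bag has 5 vertices, giving width 4; this decomposition certifies tw(G) ≤ 4. Conversely, {0, 2, 5, 6, 7} is a clique of size 5, and the vertices of any clique must share a bag in every tree decomposition; so some bag has ≥ 5 vertices and tw(G) ≥ 4. Combining the bounds, tw(G) = 4.

Treewidth 4.
One optimal decomposition is:
Bags: B1 = {2, 4, 5, 6, 7}  B2 = {0, 2, 5, 6, 7}  B3 = {2, 3, 5, 6, 7}  B4 = {1, 2, 5, 6, 7}
Tree: B1–B2, B1–B3, B3–B4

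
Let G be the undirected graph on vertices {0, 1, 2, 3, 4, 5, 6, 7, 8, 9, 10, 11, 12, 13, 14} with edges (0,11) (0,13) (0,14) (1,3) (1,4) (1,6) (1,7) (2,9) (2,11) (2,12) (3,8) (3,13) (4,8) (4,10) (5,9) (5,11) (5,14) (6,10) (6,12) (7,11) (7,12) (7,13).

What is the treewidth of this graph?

A width-3 tree decomposition is:
Bags: B1 = {0, 5, 9, 14}  B2 = {0, 5, 9, 11}  B3 = {0, 2, 9, 11}  B4 = {0, 2, 11, 13}  B5 = {2, 7, 11, 13}  B6 = {2, 7, 12, 13}  B7 = {3, 7, 12, 13}  B8 = {1, 3, 7, 12}  B9 = {1, 3, 6, 12}  B10 = {1, 3, 6, 8}  B11 = {1, 4, 6, 8}  B12 = {4, 6, 8, 10}
Tree: B1–B2, B2–B3, B3–B4, B4–B5, B5–B6, B6–B7, B7–B8, B8–B9, B9–B10, B10–B11, B11–B12
Each bag holds 4 vertices, so the decomposition has width 3, which upper-bounds the treewidth. For the lower bound: the 4 vertex sets {5,9,14}, {0}, {11}, {2,7,12,13} are disjoint, each induces a connected subgraph, and every pair is joined by at least one edge of G. Contracting each set to a single vertex therefore yields K_{4} as a minor, and since treewidth is minor-monotone, tw(G) ≥ tw(K_{4}) = 3. Therefore the treewidth is 3.

3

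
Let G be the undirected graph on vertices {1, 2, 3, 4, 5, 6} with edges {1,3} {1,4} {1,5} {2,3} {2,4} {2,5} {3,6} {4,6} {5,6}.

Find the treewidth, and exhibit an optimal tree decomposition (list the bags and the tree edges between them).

Treewidth 3.
Bags: B1 = {3, 4, 5, 6}  B2 = {1, 3, 4, 5}  B3 = {2, 3, 4, 5}
Tree: B1–B2, B2–B3

Each bag holds 4 vertices, so the decomposition has width 3, which upper-bounds the treewidth. For the lower bound: the 4 vertex sets {4,6}, {1,5}, {3}, {2} are disjoint, each induces a connected subgraph, and every pair is joined by at least one edge of G. Contracting each set to a single vertex therefore yields K_{4} as a minor, and since treewidth is minor-monotone, tw(G) ≥ tw(K_{4}) = 3. The upper and lower bounds meet at 3, so that is the treewidth.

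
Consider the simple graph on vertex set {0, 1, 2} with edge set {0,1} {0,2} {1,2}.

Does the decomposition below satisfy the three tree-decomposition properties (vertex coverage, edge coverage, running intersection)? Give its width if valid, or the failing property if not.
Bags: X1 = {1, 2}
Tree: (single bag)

A tree decomposition must satisfy three properties: every vertex lies in some bag; for every edge, both endpoints lie together in some bag; and for every vertex, the bags containing it form a connected subtree. Here vertex 0 appears in no bag, so the decomposition is invalid.

No — vertex 0 appears in no bag.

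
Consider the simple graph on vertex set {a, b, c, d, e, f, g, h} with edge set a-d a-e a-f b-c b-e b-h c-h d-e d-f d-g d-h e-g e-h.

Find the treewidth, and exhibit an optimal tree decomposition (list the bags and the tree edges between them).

Treewidth 2.
One such decomposition:
Bags: B1 = {b, e, h}  B2 = {d, e, h}  B3 = {a, d, e}  B4 = {b, c, h}  B5 = {d, e, g}  B6 = {a, d, f}
Tree: B1–B2, B2–B3, B1–B4, B2–B5, B3–B6

The largest bag has 3 vertices, giving width 2; this decomposition certifies tw(G) ≤ 2. For the lower bound, the 3 vertices {d, e, g} are pairwise adjacent, and any tree decomposition puts a clique entirely inside one bag — forcing width ≥ 2. Therefore the treewidth is 2.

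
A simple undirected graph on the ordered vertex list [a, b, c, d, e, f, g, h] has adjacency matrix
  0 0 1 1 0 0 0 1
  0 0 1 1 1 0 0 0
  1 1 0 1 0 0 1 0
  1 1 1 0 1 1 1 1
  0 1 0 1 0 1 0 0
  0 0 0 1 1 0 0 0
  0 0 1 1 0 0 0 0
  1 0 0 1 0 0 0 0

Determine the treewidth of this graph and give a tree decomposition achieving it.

The largest bag has 3 vertices, giving width 2; this decomposition certifies tw(G) ≤ 2. On the other hand G contains the 3-clique {d, e, f}. A clique must lie in a single bag of any decomposition, so no decomposition can have width below 2. Therefore the treewidth is 2.

Treewidth 2.
One such decomposition:
Bags: B1 = {b, d, e}  B2 = {b, c, d}  B3 = {d, e, f}  B4 = {a, c, d}  B5 = {a, d, h}  B6 = {c, d, g}
Tree: B1–B2, B1–B3, B2–B4, B4–B5, B2–B6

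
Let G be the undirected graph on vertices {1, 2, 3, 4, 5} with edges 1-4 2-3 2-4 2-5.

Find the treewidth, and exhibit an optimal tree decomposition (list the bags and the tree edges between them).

Every bag has size at most 2, so the width is 2 − 1 = 1 and tw(G) ≤ 1. Since G has at least one edge (e.g. 2–4), it is not an edgeless graph, so tw(G) ≥ 1. Hence tw(G) = 1 exactly.

Treewidth 1.
One optimal decomposition is:
Bags: B1 = {2, 4}  B2 = {2, 3}  B3 = {2, 5}  B4 = {1, 4}
Tree: B1–B2, B1–B3, B1–B4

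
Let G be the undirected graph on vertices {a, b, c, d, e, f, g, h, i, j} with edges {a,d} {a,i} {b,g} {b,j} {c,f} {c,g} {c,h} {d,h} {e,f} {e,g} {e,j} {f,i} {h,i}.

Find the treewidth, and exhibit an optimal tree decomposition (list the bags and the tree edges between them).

Treewidth 2.
One such decomposition:
Bags: B1 = {b, e, j}  B2 = {b, e, g}  B3 = {e, f, g}  B4 = {c, f, g}  B5 = {c, f, i}  B6 = {c, h, i}  B7 = {a, h, i}  B8 = {a, d, h}
Tree: B1–B2, B2–B3, B3–B4, B4–B5, B5–B6, B6–B7, B7–B8

Every bag has size at most 3, so the width is 3 − 1 = 2 and tw(G) ≤ 2. The edges j–b–g–e–j form a cycle, so G is not a tree and its treewidth is at least 2. Therefore the treewidth is 2.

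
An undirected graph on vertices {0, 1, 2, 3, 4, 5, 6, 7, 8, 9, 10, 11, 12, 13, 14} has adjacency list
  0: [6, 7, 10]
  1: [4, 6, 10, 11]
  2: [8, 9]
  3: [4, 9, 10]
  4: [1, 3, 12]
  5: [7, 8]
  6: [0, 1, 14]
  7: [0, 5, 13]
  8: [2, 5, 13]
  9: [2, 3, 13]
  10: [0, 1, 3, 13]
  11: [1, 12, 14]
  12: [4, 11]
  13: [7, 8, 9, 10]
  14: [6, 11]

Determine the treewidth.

A width-3 tree decomposition is:
Bags: B1 = {2, 5, 7, 8}  B2 = {2, 7, 8, 13}  B3 = {2, 7, 9, 13}  B4 = {0, 7, 9, 13}  B5 = {0, 9, 10, 13}  B6 = {0, 3, 9, 10}  B7 = {0, 3, 6, 10}  B8 = {1, 3, 6, 10}  B9 = {1, 3, 4, 6}  B10 = {1, 4, 6, 14}  B11 = {1, 4, 11, 14}  B12 = {4, 11, 12, 14}
Tree: B1–B2, B2–B3, B3–B4, B4–B5, B5–B6, B6–B7, B7–B8, B8–B9, B9–B10, B10–B11, B11–B12
The largest bag has 4 vertices, giving width 3; this decomposition certifies tw(G) ≤ 3. For the lower bound: the 4 vertex sets {2,5,8}, {7}, {13}, {0,3,9,10} are disjoint, each induces a connected subgraph, and every pair is joined by at least one edge of G. Contracting each set to a single vertex therefore yields K_{4} as a minor, and since treewidth is minor-monotone, tw(G) ≥ tw(K_{4}) = 3. The upper and lower bounds meet at 3, so that is the treewidth.

3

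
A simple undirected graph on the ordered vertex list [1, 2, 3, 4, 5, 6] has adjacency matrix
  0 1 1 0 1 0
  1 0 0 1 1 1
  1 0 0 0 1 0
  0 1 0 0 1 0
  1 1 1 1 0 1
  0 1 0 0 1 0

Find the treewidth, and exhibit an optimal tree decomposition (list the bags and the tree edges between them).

Treewidth 2.
One optimal decomposition is:
Bags: B1 = {1, 2, 5}  B2 = {1, 3, 5}  B3 = {2, 5, 6}  B4 = {2, 4, 5}
Tree: B1–B2, B1–B3, B1–B4

Each bag holds 3 vertices, so the decomposition has width 2, which upper-bounds the treewidth. On the other hand G contains the 3-clique {1, 2, 5}. A clique must lie in a single bag of any decomposition, so no decomposition can have width below 2. Combining the bounds, tw(G) = 2.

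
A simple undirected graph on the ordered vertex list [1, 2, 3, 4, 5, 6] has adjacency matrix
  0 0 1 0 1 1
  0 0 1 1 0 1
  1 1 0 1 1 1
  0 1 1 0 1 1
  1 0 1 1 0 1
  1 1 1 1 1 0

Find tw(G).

A width-3 tree decomposition is:
Bags: B1 = {3, 4, 5, 6}  B2 = {2, 3, 4, 6}  B3 = {1, 3, 5, 6}
Tree: B1–B2, B1–B3
Every bag has size at most 4, so the width is 4 − 1 = 3 and tw(G) ≤ 3. On the other hand G contains the 4-clique {1, 3, 5, 6}. A clique must lie in a single bag of any decomposition, so no decomposition can have width below 3. Therefore the treewidth is 3.

3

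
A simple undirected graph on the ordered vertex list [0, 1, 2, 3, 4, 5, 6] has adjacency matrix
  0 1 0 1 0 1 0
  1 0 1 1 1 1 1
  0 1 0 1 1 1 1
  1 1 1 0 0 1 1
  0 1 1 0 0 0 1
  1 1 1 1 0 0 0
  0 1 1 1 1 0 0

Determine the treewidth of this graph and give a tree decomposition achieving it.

Treewidth 3.
Bags: B1 = {1, 2, 3, 6}  B2 = {1, 2, 4, 6}  B3 = {1, 2, 3, 5}  B4 = {0, 1, 3, 5}
Tree: B1–B2, B1–B3, B3–B4

Each bag holds 4 vertices, so the decomposition has width 3, which upper-bounds the treewidth. On the other hand G contains the 4-clique {0, 1, 3, 5}. A clique must lie in a single bag of any decomposition, so no decomposition can have width below 3. Hence tw(G) = 3 exactly.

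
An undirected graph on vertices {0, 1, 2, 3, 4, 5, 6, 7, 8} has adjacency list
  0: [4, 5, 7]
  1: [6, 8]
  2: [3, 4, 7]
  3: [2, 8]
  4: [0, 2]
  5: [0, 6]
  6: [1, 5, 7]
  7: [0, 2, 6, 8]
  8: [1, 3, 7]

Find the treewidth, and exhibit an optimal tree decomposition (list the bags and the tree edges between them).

Treewidth 3.
One such decomposition:
Bags: B1 = {1, 3, 6, 8}  B2 = {3, 6, 7, 8}  B3 = {2, 3, 6, 7}  B4 = {2, 5, 6, 7}  B5 = {0, 2, 5, 7}  B6 = {0, 2, 4, 5}
Tree: B1–B2, B2–B3, B3–B4, B4–B5, B5–B6

Each bag holds 4 vertices, so the decomposition has width 3, which upper-bounds the treewidth. For the lower bound: the 4 vertex sets {1,3,8}, {6}, {7}, {0,2,4,5} are disjoint, each induces a connected subgraph, and every pair is joined by at least one edge of G. Contracting each set to a single vertex therefore yields K_{4} as a minor, and since treewidth is minor-monotone, tw(G) ≥ tw(K_{4}) = 3. Therefore the treewidth is 3.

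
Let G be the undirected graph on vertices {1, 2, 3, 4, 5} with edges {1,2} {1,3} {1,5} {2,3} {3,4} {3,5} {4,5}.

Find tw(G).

2

A width-2 tree decomposition is:
Bags: B1 = {1, 3, 5}  B2 = {1, 2, 3}  B3 = {3, 4, 5}
Tree: B1–B2, B1–B3
Every bag has size at most 3, so the width is 3 − 1 = 2 and tw(G) ≤ 2. Conversely, {1, 2, 3} is a clique of size 3, and the vertices of any clique must share a bag in every tree decomposition; so some bag has ≥ 3 vertices and tw(G) ≥ 2. Therefore the treewidth is 2.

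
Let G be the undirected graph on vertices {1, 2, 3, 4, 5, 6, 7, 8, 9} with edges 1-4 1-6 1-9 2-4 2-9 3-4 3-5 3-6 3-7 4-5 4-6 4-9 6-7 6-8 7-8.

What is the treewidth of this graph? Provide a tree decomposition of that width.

Each bag holds 3 vertices, so the decomposition has width 2, which upper-bounds the treewidth. On the other hand G contains the 3-clique {6, 7, 8}. A clique must lie in a single bag of any decomposition, so no decomposition can have width below 2. Therefore the treewidth is 2.

Treewidth 2.
One such decomposition:
Bags: B1 = {3, 4, 6}  B2 = {3, 6, 7}  B3 = {1, 4, 6}  B4 = {3, 4, 5}  B5 = {1, 4, 9}  B6 = {6, 7, 8}  B7 = {2, 4, 9}
Tree: B1–B2, B1–B3, B1–B4, B3–B5, B2–B6, B5–B7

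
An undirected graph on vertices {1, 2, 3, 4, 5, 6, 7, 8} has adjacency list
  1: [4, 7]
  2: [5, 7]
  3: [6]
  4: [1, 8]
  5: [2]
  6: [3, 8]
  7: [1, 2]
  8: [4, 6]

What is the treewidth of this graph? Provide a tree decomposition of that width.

Each bag holds 2 vertices, so the decomposition has width 1, which upper-bounds the treewidth. Since G has at least one edge (e.g. 3–6), it is not an edgeless graph, so tw(G) ≥ 1. Hence tw(G) = 1 exactly.

Treewidth 1.
Bags: B1 = {3, 6}  B2 = {6, 8}  B3 = {4, 8}  B4 = {1, 4}  B5 = {1, 7}  B6 = {2, 7}  B7 = {2, 5}
Tree: B1–B2, B2–B3, B3–B4, B4–B5, B5–B6, B6–B7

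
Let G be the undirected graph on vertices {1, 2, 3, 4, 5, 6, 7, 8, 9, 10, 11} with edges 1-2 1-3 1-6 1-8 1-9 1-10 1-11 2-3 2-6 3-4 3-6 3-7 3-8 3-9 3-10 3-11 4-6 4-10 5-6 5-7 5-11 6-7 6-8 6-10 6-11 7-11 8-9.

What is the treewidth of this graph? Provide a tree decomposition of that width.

Treewidth 3.
Bags: B1 = {1, 2, 3, 6}  B2 = {1, 3, 6, 11}  B3 = {3, 6, 7, 11}  B4 = {1, 3, 6, 10}  B5 = {1, 3, 6, 8}  B6 = {5, 6, 7, 11}  B7 = {3, 4, 6, 10}  B8 = {1, 3, 8, 9}
Tree: B1–B2, B2–B3, B2–B4, B1–B5, B3–B6, B4–B7, B5–B8

Every bag has size at most 4, so the width is 4 − 1 = 3 and tw(G) ≤ 3. On the other hand G contains the 4-clique {1, 3, 8, 9}. A clique must lie in a single bag of any decomposition, so no decomposition can have width below 3. Combining the bounds, tw(G) = 3.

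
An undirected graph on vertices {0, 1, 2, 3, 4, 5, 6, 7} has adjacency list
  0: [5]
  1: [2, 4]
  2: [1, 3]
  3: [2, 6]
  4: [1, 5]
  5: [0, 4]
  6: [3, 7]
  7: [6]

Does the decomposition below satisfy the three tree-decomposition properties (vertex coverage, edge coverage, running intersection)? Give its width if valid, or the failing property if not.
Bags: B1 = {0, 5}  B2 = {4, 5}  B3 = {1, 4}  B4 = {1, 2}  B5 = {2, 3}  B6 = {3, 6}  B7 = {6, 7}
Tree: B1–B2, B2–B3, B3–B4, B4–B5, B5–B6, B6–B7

Checking the three conditions: (i) the bags cover all of {0, 1, 2, 3, 4, 5, 6, 7}; (ii) for each edge, some bag contains both endpoints; (iii) the bags containing any fixed vertex form a subtree. All hold, so the decomposition is valid with width 2 − 1 = 1.

Yes; width 1.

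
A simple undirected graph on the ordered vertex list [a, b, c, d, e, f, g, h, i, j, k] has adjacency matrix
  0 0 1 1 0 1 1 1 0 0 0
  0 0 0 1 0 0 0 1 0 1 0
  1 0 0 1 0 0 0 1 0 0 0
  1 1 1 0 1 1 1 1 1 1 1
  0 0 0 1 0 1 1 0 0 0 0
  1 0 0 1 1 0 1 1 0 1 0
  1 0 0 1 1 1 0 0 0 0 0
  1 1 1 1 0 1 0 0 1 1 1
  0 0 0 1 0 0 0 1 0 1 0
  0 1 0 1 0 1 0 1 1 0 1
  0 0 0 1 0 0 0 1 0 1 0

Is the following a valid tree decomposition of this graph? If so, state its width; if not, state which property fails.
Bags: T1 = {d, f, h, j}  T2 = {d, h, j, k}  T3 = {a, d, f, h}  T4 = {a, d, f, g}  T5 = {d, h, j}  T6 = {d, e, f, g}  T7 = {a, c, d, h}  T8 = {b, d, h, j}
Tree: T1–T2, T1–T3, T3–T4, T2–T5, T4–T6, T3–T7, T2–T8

A tree decomposition must satisfy three properties: every vertex lies in some bag; for every edge, both endpoints lie together in some bag; and for every vertex, the bags containing it form a connected subtree. Here vertex i appears in no bag, so the decomposition is invalid.

No — vertex i appears in no bag.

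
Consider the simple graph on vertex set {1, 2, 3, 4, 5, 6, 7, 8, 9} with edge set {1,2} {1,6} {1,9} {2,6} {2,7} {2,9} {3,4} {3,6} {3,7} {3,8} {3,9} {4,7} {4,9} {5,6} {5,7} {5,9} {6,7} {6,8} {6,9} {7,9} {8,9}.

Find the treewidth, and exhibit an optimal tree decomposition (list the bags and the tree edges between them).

Treewidth 3.
Bags: B1 = {3, 6, 7, 9}  B2 = {2, 6, 7, 9}  B3 = {5, 6, 7, 9}  B4 = {3, 4, 7, 9}  B5 = {3, 6, 8, 9}  B6 = {1, 2, 6, 9}
Tree: B1–B2, B1–B3, B1–B4, B1–B5, B2–B6

The largest bag has 4 vertices, giving width 3; this decomposition certifies tw(G) ≤ 3. For the lower bound, the 4 vertices {3, 4, 7, 9} are pairwise adjacent, and any tree decomposition puts a clique entirely inside one bag — forcing width ≥ 3. Combining the bounds, tw(G) = 3.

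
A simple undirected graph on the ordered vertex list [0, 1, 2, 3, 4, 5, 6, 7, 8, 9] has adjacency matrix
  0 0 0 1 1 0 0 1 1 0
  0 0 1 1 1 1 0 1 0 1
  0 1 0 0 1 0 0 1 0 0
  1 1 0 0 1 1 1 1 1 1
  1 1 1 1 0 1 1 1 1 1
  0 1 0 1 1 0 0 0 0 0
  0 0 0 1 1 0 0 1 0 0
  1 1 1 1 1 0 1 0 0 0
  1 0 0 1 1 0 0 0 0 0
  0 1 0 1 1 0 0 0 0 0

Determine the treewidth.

A width-3 tree decomposition is:
Bags: B1 = {1, 3, 4, 5}  B2 = {1, 3, 4, 7}  B3 = {0, 3, 4, 7}  B4 = {1, 3, 4, 9}  B5 = {0, 3, 4, 8}  B6 = {1, 2, 4, 7}  B7 = {3, 4, 6, 7}
Tree: B1–B2, B2–B3, B2–B4, B3–B5, B2–B6, B2–B7
The largest bag has 4 vertices, giving width 3; this decomposition certifies tw(G) ≤ 3. For the lower bound, the 4 vertices {1, 2, 4, 7} are pairwise adjacent, and any tree decomposition puts a clique entirely inside one bag — forcing width ≥ 3. Therefore the treewidth is 3.

3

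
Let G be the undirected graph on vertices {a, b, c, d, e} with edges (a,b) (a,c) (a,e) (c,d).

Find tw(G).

1

A width-1 tree decomposition is:
Bags: B1 = {a, c}  B2 = {a, e}  B3 = {c, d}  B4 = {a, b}
Tree: B1–B2, B1–B3, B2–B4
Every bag has size at most 2, so the width is 2 − 1 = 1 and tw(G) ≤ 1. G has an edge, so its treewidth is at least 1. Hence tw(G) = 1 exactly.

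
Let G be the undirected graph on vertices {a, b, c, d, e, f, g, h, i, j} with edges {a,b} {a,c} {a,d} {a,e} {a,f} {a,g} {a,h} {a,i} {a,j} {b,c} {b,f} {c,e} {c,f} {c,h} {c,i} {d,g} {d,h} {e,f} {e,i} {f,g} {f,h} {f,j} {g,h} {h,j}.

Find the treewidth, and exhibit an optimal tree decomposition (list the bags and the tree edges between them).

Treewidth 3.
Bags: B1 = {a, b, c, f}  B2 = {a, c, f, h}  B3 = {a, f, h, j}  B4 = {a, c, e, f}  B5 = {a, c, e, i}  B6 = {a, f, g, h}  B7 = {a, d, g, h}
Tree: B1–B2, B2–B3, B1–B4, B4–B5, B2–B6, B6–B7

Every bag has size at most 4, so the width is 4 − 1 = 3 and tw(G) ≤ 3. On the other hand G contains the 4-clique {a, d, g, h}. A clique must lie in a single bag of any decomposition, so no decomposition can have width below 3. Hence tw(G) = 3 exactly.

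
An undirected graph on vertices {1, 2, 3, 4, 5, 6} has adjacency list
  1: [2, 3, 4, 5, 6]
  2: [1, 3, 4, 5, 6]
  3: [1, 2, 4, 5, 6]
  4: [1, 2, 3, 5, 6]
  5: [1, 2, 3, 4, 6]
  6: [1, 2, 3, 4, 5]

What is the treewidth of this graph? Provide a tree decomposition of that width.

With just one bag of size 6, the width is 6 − 1 = 5, so tw(G) ≤ 5. Conversely, {1, 2, 3, 4, 5, 6} is a clique of size 6, and the vertices of any clique must share a bag in every tree decomposition; so some bag has ≥ 6 vertices and tw(G) ≥ 5. Combining the bounds, tw(G) = 5.

Treewidth 5.
Bags: B1 = {1, 2, 3, 4, 5, 6}
Tree: (single bag)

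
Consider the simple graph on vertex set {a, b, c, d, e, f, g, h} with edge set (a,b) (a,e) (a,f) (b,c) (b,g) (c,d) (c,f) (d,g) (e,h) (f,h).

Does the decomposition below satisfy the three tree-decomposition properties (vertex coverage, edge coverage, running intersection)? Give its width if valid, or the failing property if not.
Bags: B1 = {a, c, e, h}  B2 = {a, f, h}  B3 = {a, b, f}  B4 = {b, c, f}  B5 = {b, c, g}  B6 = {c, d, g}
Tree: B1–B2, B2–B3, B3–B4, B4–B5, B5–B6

No — bags containing vertex c are not connected in the tree.

A tree decomposition must satisfy three properties: every vertex lies in some bag; for every edge, both endpoints lie together in some bag; and for every vertex, the bags containing it form a connected subtree. Here bags containing vertex c are not connected in the tree, so the decomposition is invalid.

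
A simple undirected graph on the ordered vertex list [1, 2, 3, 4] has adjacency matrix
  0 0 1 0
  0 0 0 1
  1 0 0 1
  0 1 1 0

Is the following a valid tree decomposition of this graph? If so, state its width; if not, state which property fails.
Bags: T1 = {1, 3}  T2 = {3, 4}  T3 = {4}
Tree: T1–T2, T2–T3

A tree decomposition must satisfy three properties: every vertex lies in some bag; for every edge, both endpoints lie together in some bag; and for every vertex, the bags containing it form a connected subtree. Here vertex 2 appears in no bag, so the decomposition is invalid.

No — vertex 2 appears in no bag.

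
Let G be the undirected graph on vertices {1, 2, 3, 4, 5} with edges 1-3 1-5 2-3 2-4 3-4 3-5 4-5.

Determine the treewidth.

A width-2 tree decomposition is:
Bags: B1 = {2, 3, 4}  B2 = {3, 4, 5}  B3 = {1, 3, 5}
Tree: B1–B2, B2–B3
The largest bag has 3 vertices, giving width 2; this decomposition certifies tw(G) ≤ 2. For the lower bound, the 3 vertices {1, 3, 5} are pairwise adjacent, and any tree decomposition puts a clique entirely inside one bag — forcing width ≥ 2. Therefore the treewidth is 2.

2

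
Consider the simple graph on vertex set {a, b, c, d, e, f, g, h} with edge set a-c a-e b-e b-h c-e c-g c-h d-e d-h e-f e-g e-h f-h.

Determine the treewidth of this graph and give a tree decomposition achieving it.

The largest bag has 3 vertices, giving width 2; this decomposition certifies tw(G) ≤ 2. For the lower bound, the 3 vertices {c, e, g} are pairwise adjacent, and any tree decomposition puts a clique entirely inside one bag — forcing width ≥ 2. Combining the bounds, tw(G) = 2.

Treewidth 2.
One optimal decomposition is:
Bags: B1 = {c, e, h}  B2 = {d, e, h}  B3 = {a, c, e}  B4 = {c, e, g}  B5 = {e, f, h}  B6 = {b, e, h}
Tree: B1–B2, B1–B3, B3–B4, B2–B5, B5–B6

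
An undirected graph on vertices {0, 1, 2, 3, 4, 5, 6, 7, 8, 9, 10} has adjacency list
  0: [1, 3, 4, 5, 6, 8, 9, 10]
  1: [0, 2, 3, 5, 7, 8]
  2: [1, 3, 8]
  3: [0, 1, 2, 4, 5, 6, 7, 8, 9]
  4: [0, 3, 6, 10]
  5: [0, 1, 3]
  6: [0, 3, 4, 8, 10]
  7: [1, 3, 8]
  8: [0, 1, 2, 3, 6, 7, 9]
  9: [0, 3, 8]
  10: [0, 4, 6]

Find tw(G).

3

A width-3 tree decomposition is:
Bags: B1 = {0, 3, 6, 8}  B2 = {0, 1, 3, 8}  B3 = {0, 3, 8, 9}  B4 = {1, 3, 7, 8}  B5 = {0, 3, 4, 6}  B6 = {1, 2, 3, 8}  B7 = {0, 4, 6, 10}  B8 = {0, 1, 3, 5}
Tree: B1–B2, B1–B3, B2–B4, B1–B5, B4–B6, B5–B7, B2–B8
The largest bag has 4 vertices, giving width 3; this decomposition certifies tw(G) ≤ 3. Conversely, {0, 4, 6, 10} is a clique of size 4, and the vertices of any clique must share a bag in every tree decomposition; so some bag has ≥ 4 vertices and tw(G) ≥ 3. Hence tw(G) = 3 exactly.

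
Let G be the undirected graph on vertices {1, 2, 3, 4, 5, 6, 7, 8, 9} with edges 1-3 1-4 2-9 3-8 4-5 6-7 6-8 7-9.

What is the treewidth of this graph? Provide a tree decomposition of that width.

Each bag holds 2 vertices, so the decomposition has width 1, which upper-bounds the treewidth. G has an edge, so its treewidth is at least 1. Combining the bounds, tw(G) = 1.

Treewidth 1.
One such decomposition:
Bags: B1 = {4, 5}  B2 = {1, 4}  B3 = {1, 3}  B4 = {3, 8}  B5 = {6, 8}  B6 = {6, 7}  B7 = {7, 9}  B8 = {2, 9}
Tree: B1–B2, B2–B3, B3–B4, B4–B5, B5–B6, B6–B7, B7–B8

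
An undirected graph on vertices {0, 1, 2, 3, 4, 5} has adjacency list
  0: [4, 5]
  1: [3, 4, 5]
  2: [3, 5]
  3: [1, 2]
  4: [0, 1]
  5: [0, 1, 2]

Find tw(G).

2

A width-2 tree decomposition is:
Bags: B1 = {1, 2, 3}  B2 = {1, 2, 5}  B3 = {1, 4, 5}  B4 = {0, 4, 5}
Tree: B1–B2, B2–B3, B3–B4
Every bag has size at most 3, so the width is 3 − 1 = 2 and tw(G) ≤ 2. Since 3–2–5–1–3 is a cycle in G, G is not acyclic. Forests are exactly the graphs of treewidth ≤ 1, so tw(G) ≥ 2. Combining the bounds, tw(G) = 2.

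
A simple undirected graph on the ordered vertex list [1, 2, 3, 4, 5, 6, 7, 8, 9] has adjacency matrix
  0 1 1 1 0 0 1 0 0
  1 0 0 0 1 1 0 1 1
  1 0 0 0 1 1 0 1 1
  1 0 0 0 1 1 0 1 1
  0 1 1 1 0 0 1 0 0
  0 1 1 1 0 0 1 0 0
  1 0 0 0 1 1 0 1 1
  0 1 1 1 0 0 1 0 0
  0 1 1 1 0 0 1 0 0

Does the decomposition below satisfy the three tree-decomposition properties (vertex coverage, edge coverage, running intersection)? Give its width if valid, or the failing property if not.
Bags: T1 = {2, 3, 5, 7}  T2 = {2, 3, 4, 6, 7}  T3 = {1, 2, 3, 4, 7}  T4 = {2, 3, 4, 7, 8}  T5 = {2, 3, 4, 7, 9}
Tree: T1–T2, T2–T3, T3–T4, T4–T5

No — edge (4,5) lies in no bag.

A tree decomposition must satisfy three properties: every vertex lies in some bag; for every edge, both endpoints lie together in some bag; and for every vertex, the bags containing it form a connected subtree. Here edge (4,5) lies in no bag, so the decomposition is invalid.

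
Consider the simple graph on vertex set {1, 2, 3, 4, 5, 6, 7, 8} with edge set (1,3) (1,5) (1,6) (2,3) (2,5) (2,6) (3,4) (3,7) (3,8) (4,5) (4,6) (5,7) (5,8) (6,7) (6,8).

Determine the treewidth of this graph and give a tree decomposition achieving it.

Every bag has size at most 4, so the width is 4 − 1 = 3 and tw(G) ≤ 3. For the lower bound: the 4 vertex sets {3,8}, {1,5}, {6}, {2} are disjoint, each induces a connected subgraph, and every pair is joined by at least one edge of G. Contracting each set to a single vertex therefore yields K_{4} as a minor, and since treewidth is minor-monotone, tw(G) ≥ tw(K_{4}) = 3. The upper and lower bounds meet at 3, so that is the treewidth.

Treewidth 3.
One such decomposition:
Bags: B1 = {3, 5, 6, 8}  B2 = {1, 3, 5, 6}  B3 = {2, 3, 5, 6}  B4 = {3, 5, 6, 7}  B5 = {3, 4, 5, 6}
Tree: B1–B2, B2–B3, B3–B4, B4–B5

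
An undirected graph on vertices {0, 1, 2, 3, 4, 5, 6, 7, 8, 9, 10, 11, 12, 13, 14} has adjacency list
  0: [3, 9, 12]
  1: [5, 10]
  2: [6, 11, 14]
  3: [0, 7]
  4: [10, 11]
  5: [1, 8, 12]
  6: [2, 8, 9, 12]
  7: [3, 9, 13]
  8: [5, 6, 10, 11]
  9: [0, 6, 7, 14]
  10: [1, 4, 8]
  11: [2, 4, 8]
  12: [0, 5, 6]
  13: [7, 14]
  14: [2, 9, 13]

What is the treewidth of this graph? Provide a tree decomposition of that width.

The largest bag has 4 vertices, giving width 3; this decomposition certifies tw(G) ≤ 3. For the lower bound: the 4 vertex sets {3,7,13}, {14}, {9}, {0,2,6,12} are disjoint, each induces a connected subgraph, and every pair is joined by at least one edge of G. Contracting each set to a single vertex therefore yields K_{4} as a minor, and since treewidth is minor-monotone, tw(G) ≥ tw(K_{4}) = 3. Therefore the treewidth is 3.

Treewidth 3.
Bags: B1 = {3, 7, 13, 14}  B2 = {3, 7, 9, 14}  B3 = {0, 3, 9, 14}  B4 = {0, 2, 9, 14}  B5 = {0, 2, 6, 9}  B6 = {0, 2, 6, 12}  B7 = {2, 6, 11, 12}  B8 = {6, 8, 11, 12}  B9 = {5, 8, 11, 12}  B10 = {4, 5, 8, 11}  B11 = {4, 5, 8, 10}  B12 = {1, 4, 5, 10}
Tree: B1–B2, B2–B3, B3–B4, B4–B5, B5–B6, B6–B7, B7–B8, B8–B9, B9–B10, B10–B11, B11–B12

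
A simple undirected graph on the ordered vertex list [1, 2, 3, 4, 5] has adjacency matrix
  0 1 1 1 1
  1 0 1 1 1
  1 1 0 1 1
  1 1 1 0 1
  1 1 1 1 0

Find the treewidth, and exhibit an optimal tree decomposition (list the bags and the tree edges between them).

Treewidth 4.
One such decomposition:
Bags: B1 = {1, 2, 3, 4, 5}
Tree: (single bag)

A single bag containing all 5 vertices is trivially a valid decomposition of width 4. For the lower bound, the 5 vertices {1, 2, 3, 4, 5} are pairwise adjacent, and any tree decomposition puts a clique entirely inside one bag — forcing width ≥ 4. The upper and lower bounds meet at 4, so that is the treewidth.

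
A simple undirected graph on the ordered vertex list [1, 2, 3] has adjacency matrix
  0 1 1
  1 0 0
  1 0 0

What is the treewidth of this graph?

A width-1 tree decomposition is:
Bags: B1 = {1, 2}  B2 = {1, 3}
Tree: B1–B2
Each bag holds 2 vertices, so the decomposition has width 1, which upper-bounds the treewidth. Since G has at least one edge (e.g. 2–1), it is not an edgeless graph, so tw(G) ≥ 1. Therefore the treewidth is 1.

1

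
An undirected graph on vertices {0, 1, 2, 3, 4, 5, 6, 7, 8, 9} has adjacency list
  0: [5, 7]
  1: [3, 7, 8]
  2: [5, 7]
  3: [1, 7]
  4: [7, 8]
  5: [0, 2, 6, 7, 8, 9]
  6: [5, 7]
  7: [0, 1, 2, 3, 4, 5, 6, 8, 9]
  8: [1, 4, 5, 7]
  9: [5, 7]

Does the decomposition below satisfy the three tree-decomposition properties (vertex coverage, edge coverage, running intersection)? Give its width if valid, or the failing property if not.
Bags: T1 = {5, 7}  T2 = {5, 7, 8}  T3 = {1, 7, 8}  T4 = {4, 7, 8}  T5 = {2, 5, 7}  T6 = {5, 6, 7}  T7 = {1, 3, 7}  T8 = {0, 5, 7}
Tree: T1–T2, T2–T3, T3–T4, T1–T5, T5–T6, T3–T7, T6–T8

A tree decomposition must satisfy three properties: every vertex lies in some bag; for every edge, both endpoints lie together in some bag; and for every vertex, the bags containing it form a connected subtree. Here vertex 9 appears in no bag, so the decomposition is invalid.

No — vertex 9 appears in no bag.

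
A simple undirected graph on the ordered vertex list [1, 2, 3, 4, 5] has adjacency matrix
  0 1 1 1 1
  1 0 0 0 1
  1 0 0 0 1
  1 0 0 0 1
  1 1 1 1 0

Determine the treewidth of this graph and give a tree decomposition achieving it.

Each bag holds 3 vertices, so the decomposition has width 2, which upper-bounds the treewidth. Conversely, {1, 2, 5} is a clique of size 3, and the vertices of any clique must share a bag in every tree decomposition; so some bag has ≥ 3 vertices and tw(G) ≥ 2. Combining the bounds, tw(G) = 2.

Treewidth 2.
One such decomposition:
Bags: B1 = {1, 2, 5}  B2 = {1, 3, 5}  B3 = {1, 4, 5}
Tree: B1–B2, B1–B3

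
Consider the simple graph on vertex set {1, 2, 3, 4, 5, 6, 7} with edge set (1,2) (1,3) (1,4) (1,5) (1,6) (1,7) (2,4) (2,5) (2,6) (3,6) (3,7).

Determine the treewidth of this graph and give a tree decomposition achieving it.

Treewidth 2.
Bags: B1 = {1, 2, 5}  B2 = {1, 2, 4}  B3 = {1, 2, 6}  B4 = {1, 3, 6}  B5 = {1, 3, 7}
Tree: B1–B2, B2–B3, B3–B4, B4–B5

Each bag holds 3 vertices, so the decomposition has width 2, which upper-bounds the treewidth. For the lower bound, the 3 vertices {1, 2, 4} are pairwise adjacent, and any tree decomposition puts a clique entirely inside one bag — forcing width ≥ 2. Hence tw(G) = 2 exactly.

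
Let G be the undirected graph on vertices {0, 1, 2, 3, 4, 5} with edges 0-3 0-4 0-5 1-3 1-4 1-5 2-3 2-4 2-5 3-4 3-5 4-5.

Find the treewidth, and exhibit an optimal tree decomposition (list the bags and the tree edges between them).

Treewidth 3.
One optimal decomposition is:
Bags: B1 = {2, 3, 4, 5}  B2 = {0, 3, 4, 5}  B3 = {1, 3, 4, 5}
Tree: B1–B2, B2–B3

Every bag has size at most 4, so the width is 4 − 1 = 3 and tw(G) ≤ 3. Conversely, {0, 3, 4, 5} is a clique of size 4, and the vertices of any clique must share a bag in every tree decomposition; so some bag has ≥ 4 vertices and tw(G) ≥ 3. The upper and lower bounds meet at 3, so that is the treewidth.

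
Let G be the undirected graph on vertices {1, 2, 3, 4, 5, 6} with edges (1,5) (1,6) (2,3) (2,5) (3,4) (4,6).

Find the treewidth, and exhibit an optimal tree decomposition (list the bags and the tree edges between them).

Each bag holds 3 vertices, so the decomposition has width 2, which upper-bounds the treewidth. Since 1–6–4–3–2–5–1 is a cycle in G, G is not acyclic. Forests are exactly the graphs of treewidth ≤ 1, so tw(G) ≥ 2. The upper and lower bounds meet at 2, so that is the treewidth.

Treewidth 2.
One such decomposition:
Bags: B1 = {1, 4, 6}  B2 = {1, 3, 4}  B3 = {1, 2, 3}  B4 = {1, 2, 5}
Tree: B1–B2, B2–B3, B3–B4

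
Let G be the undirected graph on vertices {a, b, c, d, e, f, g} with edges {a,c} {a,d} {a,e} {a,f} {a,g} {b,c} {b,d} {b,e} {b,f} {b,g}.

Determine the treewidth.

2

A width-2 tree decomposition is:
Bags: B1 = {a, b, c}  B2 = {a, b, f}  B3 = {a, b, d}  B4 = {a, b, e}  B5 = {a, b, g}
Tree: B1–B2, B2–B3, B3–B4, B4–B5
The largest bag has 3 vertices, giving width 2; this decomposition certifies tw(G) ≤ 2. Since b–c–a–f–b is a cycle in G, G is not acyclic. Forests are exactly the graphs of treewidth ≤ 1, so tw(G) ≥ 2. The upper and lower bounds meet at 2, so that is the treewidth.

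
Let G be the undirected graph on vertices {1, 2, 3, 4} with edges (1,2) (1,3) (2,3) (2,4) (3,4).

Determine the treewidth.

A width-2 tree decomposition is:
Bags: B1 = {1, 2, 3}  B2 = {2, 3, 4}
Tree: B1–B2
The largest bag has 3 vertices, giving width 2; this decomposition certifies tw(G) ≤ 2. Conversely, {1, 2, 3} is a clique of size 3, and the vertices of any clique must share a bag in every tree decomposition; so some bag has ≥ 3 vertices and tw(G) ≥ 2. The upper and lower bounds meet at 2, so that is the treewidth.

2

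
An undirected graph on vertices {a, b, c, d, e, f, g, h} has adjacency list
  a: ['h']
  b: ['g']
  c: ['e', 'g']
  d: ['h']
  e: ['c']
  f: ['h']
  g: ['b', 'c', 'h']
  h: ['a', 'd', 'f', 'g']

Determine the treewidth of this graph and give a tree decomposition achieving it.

Treewidth 1.
Bags: B1 = {c, g}  B2 = {g, h}  B3 = {b, g}  B4 = {d, h}  B5 = {f, h}  B6 = {c, e}  B7 = {a, h}
Tree: B1–B2, B1–B3, B2–B4, B2–B5, B1–B6, B5–B7

The largest bag has 2 vertices, giving width 1; this decomposition certifies tw(G) ≤ 1. G has an edge, so its treewidth is at least 1. Combining the bounds, tw(G) = 1.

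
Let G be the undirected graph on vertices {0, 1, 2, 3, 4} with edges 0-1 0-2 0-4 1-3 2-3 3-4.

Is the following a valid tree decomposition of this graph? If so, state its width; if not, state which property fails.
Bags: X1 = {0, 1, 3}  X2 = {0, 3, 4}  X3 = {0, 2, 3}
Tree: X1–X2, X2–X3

Every vertex of G appears in some bag (union = {0, 1, 2, 3, 4}); every edge is covered by a bag; and for each vertex v the set of bags containing v is connected in the bag tree. The decomposition is therefore valid. The largest bag has 3 vertices, so the width is 2.

Yes; width 2.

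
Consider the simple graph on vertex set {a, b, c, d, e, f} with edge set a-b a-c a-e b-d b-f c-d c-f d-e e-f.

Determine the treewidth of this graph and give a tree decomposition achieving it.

Treewidth 3.
One optimal decomposition is:
Bags: B1 = {b, c, e, f}  B2 = {b, c, d, e}  B3 = {a, b, c, e}
Tree: B1–B2, B2–B3

The largest bag has 4 vertices, giving width 3; this decomposition certifies tw(G) ≤ 3. For the lower bound: the 4 vertex sets {b,f}, {d,e}, {c}, {a} are disjoint, each induces a connected subgraph, and every pair is joined by at least one edge of G. Contracting each set to a single vertex therefore yields K_{4} as a minor, and since treewidth is minor-monotone, tw(G) ≥ tw(K_{4}) = 3. The upper and lower bounds meet at 3, so that is the treewidth.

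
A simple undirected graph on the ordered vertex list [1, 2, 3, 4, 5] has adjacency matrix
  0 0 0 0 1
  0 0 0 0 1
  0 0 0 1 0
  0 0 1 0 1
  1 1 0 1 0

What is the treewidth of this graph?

A width-1 tree decomposition is:
Bags: B1 = {1, 5}  B2 = {2, 5}  B3 = {4, 5}  B4 = {3, 4}
Tree: B1–B2, B1–B3, B3–B4
The largest bag has 2 vertices, giving width 1; this decomposition certifies tw(G) ≤ 1. Any graph with an edge has treewidth ≥ 1, and G has the edge 5–1. Combining the bounds, tw(G) = 1.

1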